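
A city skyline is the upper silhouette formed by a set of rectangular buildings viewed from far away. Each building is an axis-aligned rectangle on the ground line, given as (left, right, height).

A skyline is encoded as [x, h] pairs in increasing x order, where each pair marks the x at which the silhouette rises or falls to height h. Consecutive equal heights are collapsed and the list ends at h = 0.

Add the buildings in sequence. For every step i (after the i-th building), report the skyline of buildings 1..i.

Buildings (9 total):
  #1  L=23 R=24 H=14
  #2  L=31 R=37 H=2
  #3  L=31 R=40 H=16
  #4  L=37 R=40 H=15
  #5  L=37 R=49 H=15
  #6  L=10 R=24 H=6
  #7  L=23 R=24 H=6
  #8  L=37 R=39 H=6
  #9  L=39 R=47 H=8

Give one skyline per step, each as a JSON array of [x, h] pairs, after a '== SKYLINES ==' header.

== SKYLINES ==
[[23,14],[24,0]]
[[23,14],[24,0],[31,2],[37,0]]
[[23,14],[24,0],[31,16],[40,0]]
[[23,14],[24,0],[31,16],[40,0]]
[[23,14],[24,0],[31,16],[40,15],[49,0]]
[[10,6],[23,14],[24,0],[31,16],[40,15],[49,0]]
[[10,6],[23,14],[24,0],[31,16],[40,15],[49,0]]
[[10,6],[23,14],[24,0],[31,16],[40,15],[49,0]]
[[10,6],[23,14],[24,0],[31,16],[40,15],[49,0]]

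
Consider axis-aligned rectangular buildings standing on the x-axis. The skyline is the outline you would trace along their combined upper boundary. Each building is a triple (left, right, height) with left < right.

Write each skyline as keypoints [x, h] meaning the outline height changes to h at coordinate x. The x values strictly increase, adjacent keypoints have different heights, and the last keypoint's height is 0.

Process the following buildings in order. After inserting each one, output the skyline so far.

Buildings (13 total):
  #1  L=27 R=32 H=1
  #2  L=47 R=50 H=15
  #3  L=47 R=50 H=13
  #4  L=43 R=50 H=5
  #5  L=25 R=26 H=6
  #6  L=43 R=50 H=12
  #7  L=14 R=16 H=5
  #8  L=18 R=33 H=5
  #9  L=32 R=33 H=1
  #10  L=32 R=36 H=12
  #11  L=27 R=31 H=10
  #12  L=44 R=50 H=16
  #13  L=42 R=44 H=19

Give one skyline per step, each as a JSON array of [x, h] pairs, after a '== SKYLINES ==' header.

== SKYLINES ==
[[27,1],[32,0]]
[[27,1],[32,0],[47,15],[50,0]]
[[27,1],[32,0],[47,15],[50,0]]
[[27,1],[32,0],[43,5],[47,15],[50,0]]
[[25,6],[26,0],[27,1],[32,0],[43,5],[47,15],[50,0]]
[[25,6],[26,0],[27,1],[32,0],[43,12],[47,15],[50,0]]
[[14,5],[16,0],[25,6],[26,0],[27,1],[32,0],[43,12],[47,15],[50,0]]
[[14,5],[16,0],[18,5],[25,6],[26,5],[33,0],[43,12],[47,15],[50,0]]
[[14,5],[16,0],[18,5],[25,6],[26,5],[33,0],[43,12],[47,15],[50,0]]
[[14,5],[16,0],[18,5],[25,6],[26,5],[32,12],[36,0],[43,12],[47,15],[50,0]]
[[14,5],[16,0],[18,5],[25,6],[26,5],[27,10],[31,5],[32,12],[36,0],[43,12],[47,15],[50,0]]
[[14,5],[16,0],[18,5],[25,6],[26,5],[27,10],[31,5],[32,12],[36,0],[43,12],[44,16],[50,0]]
[[14,5],[16,0],[18,5],[25,6],[26,5],[27,10],[31,5],[32,12],[36,0],[42,19],[44,16],[50,0]]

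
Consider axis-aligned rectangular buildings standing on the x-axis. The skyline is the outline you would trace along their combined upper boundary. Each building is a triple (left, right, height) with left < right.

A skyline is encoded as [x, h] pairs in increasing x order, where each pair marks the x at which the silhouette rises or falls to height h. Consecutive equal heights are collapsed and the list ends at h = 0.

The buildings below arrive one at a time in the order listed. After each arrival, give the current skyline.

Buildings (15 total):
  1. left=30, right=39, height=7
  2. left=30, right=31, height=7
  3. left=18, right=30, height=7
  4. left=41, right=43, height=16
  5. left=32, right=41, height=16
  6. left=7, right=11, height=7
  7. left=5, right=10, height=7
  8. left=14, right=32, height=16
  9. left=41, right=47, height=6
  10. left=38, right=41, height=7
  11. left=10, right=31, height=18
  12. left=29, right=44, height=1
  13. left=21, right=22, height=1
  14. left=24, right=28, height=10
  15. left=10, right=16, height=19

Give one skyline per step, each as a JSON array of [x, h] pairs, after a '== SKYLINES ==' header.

== SKYLINES ==
[[30,7],[39,0]]
[[30,7],[39,0]]
[[18,7],[39,0]]
[[18,7],[39,0],[41,16],[43,0]]
[[18,7],[32,16],[43,0]]
[[7,7],[11,0],[18,7],[32,16],[43,0]]
[[5,7],[11,0],[18,7],[32,16],[43,0]]
[[5,7],[11,0],[14,16],[43,0]]
[[5,7],[11,0],[14,16],[43,6],[47,0]]
[[5,7],[11,0],[14,16],[43,6],[47,0]]
[[5,7],[10,18],[31,16],[43,6],[47,0]]
[[5,7],[10,18],[31,16],[43,6],[47,0]]
[[5,7],[10,18],[31,16],[43,6],[47,0]]
[[5,7],[10,18],[31,16],[43,6],[47,0]]
[[5,7],[10,19],[16,18],[31,16],[43,6],[47,0]]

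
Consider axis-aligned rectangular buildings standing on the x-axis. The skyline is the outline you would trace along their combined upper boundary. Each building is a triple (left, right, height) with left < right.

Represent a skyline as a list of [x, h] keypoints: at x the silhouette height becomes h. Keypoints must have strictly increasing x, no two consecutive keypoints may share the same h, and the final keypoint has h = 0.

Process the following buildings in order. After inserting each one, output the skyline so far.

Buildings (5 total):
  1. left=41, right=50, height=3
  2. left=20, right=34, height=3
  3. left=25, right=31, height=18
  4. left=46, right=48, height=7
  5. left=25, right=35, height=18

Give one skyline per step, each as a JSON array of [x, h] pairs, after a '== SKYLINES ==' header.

== SKYLINES ==
[[41,3],[50,0]]
[[20,3],[34,0],[41,3],[50,0]]
[[20,3],[25,18],[31,3],[34,0],[41,3],[50,0]]
[[20,3],[25,18],[31,3],[34,0],[41,3],[46,7],[48,3],[50,0]]
[[20,3],[25,18],[35,0],[41,3],[46,7],[48,3],[50,0]]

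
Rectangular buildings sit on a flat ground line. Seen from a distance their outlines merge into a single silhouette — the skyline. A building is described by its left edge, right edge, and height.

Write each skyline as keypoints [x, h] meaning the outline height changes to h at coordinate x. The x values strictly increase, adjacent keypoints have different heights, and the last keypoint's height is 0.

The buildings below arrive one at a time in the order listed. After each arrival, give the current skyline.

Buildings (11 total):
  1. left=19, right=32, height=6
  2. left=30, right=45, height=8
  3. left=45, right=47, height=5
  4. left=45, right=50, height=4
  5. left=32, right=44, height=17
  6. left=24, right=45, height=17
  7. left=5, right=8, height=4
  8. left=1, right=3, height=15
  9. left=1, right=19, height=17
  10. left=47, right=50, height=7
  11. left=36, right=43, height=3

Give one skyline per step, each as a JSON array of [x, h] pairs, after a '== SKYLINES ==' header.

== SKYLINES ==
[[19,6],[32,0]]
[[19,6],[30,8],[45,0]]
[[19,6],[30,8],[45,5],[47,0]]
[[19,6],[30,8],[45,5],[47,4],[50,0]]
[[19,6],[30,8],[32,17],[44,8],[45,5],[47,4],[50,0]]
[[19,6],[24,17],[45,5],[47,4],[50,0]]
[[5,4],[8,0],[19,6],[24,17],[45,5],[47,4],[50,0]]
[[1,15],[3,0],[5,4],[8,0],[19,6],[24,17],[45,5],[47,4],[50,0]]
[[1,17],[19,6],[24,17],[45,5],[47,4],[50,0]]
[[1,17],[19,6],[24,17],[45,5],[47,7],[50,0]]
[[1,17],[19,6],[24,17],[45,5],[47,7],[50,0]]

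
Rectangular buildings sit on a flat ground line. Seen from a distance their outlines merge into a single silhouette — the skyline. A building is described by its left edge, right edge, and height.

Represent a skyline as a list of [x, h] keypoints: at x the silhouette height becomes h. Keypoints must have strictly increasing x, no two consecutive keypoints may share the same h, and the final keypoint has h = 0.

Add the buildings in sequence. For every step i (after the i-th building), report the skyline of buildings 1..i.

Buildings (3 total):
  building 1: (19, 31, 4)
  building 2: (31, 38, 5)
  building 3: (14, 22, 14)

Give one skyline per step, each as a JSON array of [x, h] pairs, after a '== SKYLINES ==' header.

== SKYLINES ==
[[19,4],[31,0]]
[[19,4],[31,5],[38,0]]
[[14,14],[22,4],[31,5],[38,0]]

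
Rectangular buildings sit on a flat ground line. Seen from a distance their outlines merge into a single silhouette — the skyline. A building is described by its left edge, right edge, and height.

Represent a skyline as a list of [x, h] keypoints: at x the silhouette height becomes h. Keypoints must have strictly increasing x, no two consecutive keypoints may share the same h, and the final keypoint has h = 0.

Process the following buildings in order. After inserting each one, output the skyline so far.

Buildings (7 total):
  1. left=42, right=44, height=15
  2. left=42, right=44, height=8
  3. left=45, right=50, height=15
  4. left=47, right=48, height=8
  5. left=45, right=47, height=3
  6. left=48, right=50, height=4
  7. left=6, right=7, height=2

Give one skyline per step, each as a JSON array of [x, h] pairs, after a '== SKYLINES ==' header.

== SKYLINES ==
[[42,15],[44,0]]
[[42,15],[44,0]]
[[42,15],[44,0],[45,15],[50,0]]
[[42,15],[44,0],[45,15],[50,0]]
[[42,15],[44,0],[45,15],[50,0]]
[[42,15],[44,0],[45,15],[50,0]]
[[6,2],[7,0],[42,15],[44,0],[45,15],[50,0]]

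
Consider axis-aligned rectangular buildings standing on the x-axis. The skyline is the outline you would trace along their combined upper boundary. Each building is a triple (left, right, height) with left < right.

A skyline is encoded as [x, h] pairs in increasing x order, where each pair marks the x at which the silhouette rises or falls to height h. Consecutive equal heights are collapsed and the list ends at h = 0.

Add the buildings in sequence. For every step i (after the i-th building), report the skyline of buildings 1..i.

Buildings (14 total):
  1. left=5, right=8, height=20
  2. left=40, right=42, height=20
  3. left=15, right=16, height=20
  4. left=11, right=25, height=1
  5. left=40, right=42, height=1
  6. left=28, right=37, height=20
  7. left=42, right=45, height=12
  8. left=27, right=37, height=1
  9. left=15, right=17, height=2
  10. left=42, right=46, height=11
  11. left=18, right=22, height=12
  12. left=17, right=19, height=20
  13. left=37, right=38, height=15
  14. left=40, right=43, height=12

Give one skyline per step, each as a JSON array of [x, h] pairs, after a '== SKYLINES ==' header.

== SKYLINES ==
[[5,20],[8,0]]
[[5,20],[8,0],[40,20],[42,0]]
[[5,20],[8,0],[15,20],[16,0],[40,20],[42,0]]
[[5,20],[8,0],[11,1],[15,20],[16,1],[25,0],[40,20],[42,0]]
[[5,20],[8,0],[11,1],[15,20],[16,1],[25,0],[40,20],[42,0]]
[[5,20],[8,0],[11,1],[15,20],[16,1],[25,0],[28,20],[37,0],[40,20],[42,0]]
[[5,20],[8,0],[11,1],[15,20],[16,1],[25,0],[28,20],[37,0],[40,20],[42,12],[45,0]]
[[5,20],[8,0],[11,1],[15,20],[16,1],[25,0],[27,1],[28,20],[37,0],[40,20],[42,12],[45,0]]
[[5,20],[8,0],[11,1],[15,20],[16,2],[17,1],[25,0],[27,1],[28,20],[37,0],[40,20],[42,12],[45,0]]
[[5,20],[8,0],[11,1],[15,20],[16,2],[17,1],[25,0],[27,1],[28,20],[37,0],[40,20],[42,12],[45,11],[46,0]]
[[5,20],[8,0],[11,1],[15,20],[16,2],[17,1],[18,12],[22,1],[25,0],[27,1],[28,20],[37,0],[40,20],[42,12],[45,11],[46,0]]
[[5,20],[8,0],[11,1],[15,20],[16,2],[17,20],[19,12],[22,1],[25,0],[27,1],[28,20],[37,0],[40,20],[42,12],[45,11],[46,0]]
[[5,20],[8,0],[11,1],[15,20],[16,2],[17,20],[19,12],[22,1],[25,0],[27,1],[28,20],[37,15],[38,0],[40,20],[42,12],[45,11],[46,0]]
[[5,20],[8,0],[11,1],[15,20],[16,2],[17,20],[19,12],[22,1],[25,0],[27,1],[28,20],[37,15],[38,0],[40,20],[42,12],[45,11],[46,0]]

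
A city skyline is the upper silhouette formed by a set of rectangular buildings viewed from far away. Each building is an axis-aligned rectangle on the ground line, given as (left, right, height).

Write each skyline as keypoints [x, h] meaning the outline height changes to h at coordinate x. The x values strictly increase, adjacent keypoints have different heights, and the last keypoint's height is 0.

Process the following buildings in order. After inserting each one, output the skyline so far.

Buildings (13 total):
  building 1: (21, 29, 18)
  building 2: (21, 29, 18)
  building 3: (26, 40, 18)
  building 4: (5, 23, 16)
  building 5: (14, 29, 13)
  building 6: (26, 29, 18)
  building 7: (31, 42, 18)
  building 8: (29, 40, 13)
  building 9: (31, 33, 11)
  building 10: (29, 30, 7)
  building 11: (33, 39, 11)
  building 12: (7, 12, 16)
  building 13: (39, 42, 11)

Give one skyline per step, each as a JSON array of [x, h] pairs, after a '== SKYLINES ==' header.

== SKYLINES ==
[[21,18],[29,0]]
[[21,18],[29,0]]
[[21,18],[40,0]]
[[5,16],[21,18],[40,0]]
[[5,16],[21,18],[40,0]]
[[5,16],[21,18],[40,0]]
[[5,16],[21,18],[42,0]]
[[5,16],[21,18],[42,0]]
[[5,16],[21,18],[42,0]]
[[5,16],[21,18],[42,0]]
[[5,16],[21,18],[42,0]]
[[5,16],[21,18],[42,0]]
[[5,16],[21,18],[42,0]]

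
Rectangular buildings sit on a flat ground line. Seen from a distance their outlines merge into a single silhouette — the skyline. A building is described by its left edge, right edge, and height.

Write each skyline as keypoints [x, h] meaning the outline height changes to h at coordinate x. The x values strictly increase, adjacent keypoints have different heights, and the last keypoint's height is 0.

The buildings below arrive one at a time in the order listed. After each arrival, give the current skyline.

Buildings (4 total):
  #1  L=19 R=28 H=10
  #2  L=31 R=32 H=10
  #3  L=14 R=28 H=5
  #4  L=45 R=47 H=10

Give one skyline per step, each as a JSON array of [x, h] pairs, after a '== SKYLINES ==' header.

== SKYLINES ==
[[19,10],[28,0]]
[[19,10],[28,0],[31,10],[32,0]]
[[14,5],[19,10],[28,0],[31,10],[32,0]]
[[14,5],[19,10],[28,0],[31,10],[32,0],[45,10],[47,0]]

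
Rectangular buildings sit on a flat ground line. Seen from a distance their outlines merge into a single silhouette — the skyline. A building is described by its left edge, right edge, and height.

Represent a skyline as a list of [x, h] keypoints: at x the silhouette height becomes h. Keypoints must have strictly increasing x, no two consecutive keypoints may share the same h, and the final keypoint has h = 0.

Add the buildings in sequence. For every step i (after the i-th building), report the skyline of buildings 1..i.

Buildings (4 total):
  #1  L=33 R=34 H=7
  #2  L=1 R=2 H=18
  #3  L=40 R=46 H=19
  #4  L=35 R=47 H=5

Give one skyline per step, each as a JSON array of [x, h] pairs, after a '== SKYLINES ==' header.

== SKYLINES ==
[[33,7],[34,0]]
[[1,18],[2,0],[33,7],[34,0]]
[[1,18],[2,0],[33,7],[34,0],[40,19],[46,0]]
[[1,18],[2,0],[33,7],[34,0],[35,5],[40,19],[46,5],[47,0]]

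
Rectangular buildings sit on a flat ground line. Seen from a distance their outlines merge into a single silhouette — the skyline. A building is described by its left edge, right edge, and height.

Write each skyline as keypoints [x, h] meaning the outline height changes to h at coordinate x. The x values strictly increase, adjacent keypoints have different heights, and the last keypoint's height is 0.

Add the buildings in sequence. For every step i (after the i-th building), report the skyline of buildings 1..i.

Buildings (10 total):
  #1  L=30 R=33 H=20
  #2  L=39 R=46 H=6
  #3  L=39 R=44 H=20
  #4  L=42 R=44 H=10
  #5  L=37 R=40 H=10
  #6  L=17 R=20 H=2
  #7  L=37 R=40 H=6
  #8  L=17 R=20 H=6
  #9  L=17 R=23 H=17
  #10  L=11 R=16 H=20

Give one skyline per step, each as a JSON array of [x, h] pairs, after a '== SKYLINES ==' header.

== SKYLINES ==
[[30,20],[33,0]]
[[30,20],[33,0],[39,6],[46,0]]
[[30,20],[33,0],[39,20],[44,6],[46,0]]
[[30,20],[33,0],[39,20],[44,6],[46,0]]
[[30,20],[33,0],[37,10],[39,20],[44,6],[46,0]]
[[17,2],[20,0],[30,20],[33,0],[37,10],[39,20],[44,6],[46,0]]
[[17,2],[20,0],[30,20],[33,0],[37,10],[39,20],[44,6],[46,0]]
[[17,6],[20,0],[30,20],[33,0],[37,10],[39,20],[44,6],[46,0]]
[[17,17],[23,0],[30,20],[33,0],[37,10],[39,20],[44,6],[46,0]]
[[11,20],[16,0],[17,17],[23,0],[30,20],[33,0],[37,10],[39,20],[44,6],[46,0]]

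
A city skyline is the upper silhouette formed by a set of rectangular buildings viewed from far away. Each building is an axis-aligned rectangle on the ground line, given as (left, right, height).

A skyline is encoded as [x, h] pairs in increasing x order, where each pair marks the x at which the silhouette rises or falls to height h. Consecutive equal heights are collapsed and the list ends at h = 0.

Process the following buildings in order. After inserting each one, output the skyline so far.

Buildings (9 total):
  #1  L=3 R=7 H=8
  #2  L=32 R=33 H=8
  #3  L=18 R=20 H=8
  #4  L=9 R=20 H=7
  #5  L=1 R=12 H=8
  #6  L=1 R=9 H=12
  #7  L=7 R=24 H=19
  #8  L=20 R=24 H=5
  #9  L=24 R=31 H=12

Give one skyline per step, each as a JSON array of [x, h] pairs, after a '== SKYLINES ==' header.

== SKYLINES ==
[[3,8],[7,0]]
[[3,8],[7,0],[32,8],[33,0]]
[[3,8],[7,0],[18,8],[20,0],[32,8],[33,0]]
[[3,8],[7,0],[9,7],[18,8],[20,0],[32,8],[33,0]]
[[1,8],[12,7],[18,8],[20,0],[32,8],[33,0]]
[[1,12],[9,8],[12,7],[18,8],[20,0],[32,8],[33,0]]
[[1,12],[7,19],[24,0],[32,8],[33,0]]
[[1,12],[7,19],[24,0],[32,8],[33,0]]
[[1,12],[7,19],[24,12],[31,0],[32,8],[33,0]]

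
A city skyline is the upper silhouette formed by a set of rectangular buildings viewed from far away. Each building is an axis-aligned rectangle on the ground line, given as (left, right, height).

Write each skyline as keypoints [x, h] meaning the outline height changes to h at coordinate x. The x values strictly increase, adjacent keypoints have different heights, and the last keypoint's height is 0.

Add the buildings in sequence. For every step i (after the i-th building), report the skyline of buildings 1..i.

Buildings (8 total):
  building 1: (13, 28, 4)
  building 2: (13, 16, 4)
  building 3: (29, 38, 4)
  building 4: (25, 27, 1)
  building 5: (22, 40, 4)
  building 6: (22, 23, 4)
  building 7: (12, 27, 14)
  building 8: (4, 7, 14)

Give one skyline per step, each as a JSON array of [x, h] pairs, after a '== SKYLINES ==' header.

== SKYLINES ==
[[13,4],[28,0]]
[[13,4],[28,0]]
[[13,4],[28,0],[29,4],[38,0]]
[[13,4],[28,0],[29,4],[38,0]]
[[13,4],[40,0]]
[[13,4],[40,0]]
[[12,14],[27,4],[40,0]]
[[4,14],[7,0],[12,14],[27,4],[40,0]]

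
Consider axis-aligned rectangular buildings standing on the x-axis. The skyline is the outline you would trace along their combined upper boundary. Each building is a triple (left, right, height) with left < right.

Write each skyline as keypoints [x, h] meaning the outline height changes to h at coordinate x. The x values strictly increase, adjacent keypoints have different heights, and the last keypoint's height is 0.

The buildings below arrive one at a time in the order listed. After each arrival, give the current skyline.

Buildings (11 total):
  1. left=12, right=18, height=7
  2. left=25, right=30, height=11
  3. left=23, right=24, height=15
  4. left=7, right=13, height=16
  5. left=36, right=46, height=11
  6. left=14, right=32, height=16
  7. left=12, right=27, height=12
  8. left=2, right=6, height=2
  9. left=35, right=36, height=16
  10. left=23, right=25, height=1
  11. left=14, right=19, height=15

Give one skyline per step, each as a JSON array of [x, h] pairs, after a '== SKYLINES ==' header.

== SKYLINES ==
[[12,7],[18,0]]
[[12,7],[18,0],[25,11],[30,0]]
[[12,7],[18,0],[23,15],[24,0],[25,11],[30,0]]
[[7,16],[13,7],[18,0],[23,15],[24,0],[25,11],[30,0]]
[[7,16],[13,7],[18,0],[23,15],[24,0],[25,11],[30,0],[36,11],[46,0]]
[[7,16],[13,7],[14,16],[32,0],[36,11],[46,0]]
[[7,16],[13,12],[14,16],[32,0],[36,11],[46,0]]
[[2,2],[6,0],[7,16],[13,12],[14,16],[32,0],[36,11],[46,0]]
[[2,2],[6,0],[7,16],[13,12],[14,16],[32,0],[35,16],[36,11],[46,0]]
[[2,2],[6,0],[7,16],[13,12],[14,16],[32,0],[35,16],[36,11],[46,0]]
[[2,2],[6,0],[7,16],[13,12],[14,16],[32,0],[35,16],[36,11],[46,0]]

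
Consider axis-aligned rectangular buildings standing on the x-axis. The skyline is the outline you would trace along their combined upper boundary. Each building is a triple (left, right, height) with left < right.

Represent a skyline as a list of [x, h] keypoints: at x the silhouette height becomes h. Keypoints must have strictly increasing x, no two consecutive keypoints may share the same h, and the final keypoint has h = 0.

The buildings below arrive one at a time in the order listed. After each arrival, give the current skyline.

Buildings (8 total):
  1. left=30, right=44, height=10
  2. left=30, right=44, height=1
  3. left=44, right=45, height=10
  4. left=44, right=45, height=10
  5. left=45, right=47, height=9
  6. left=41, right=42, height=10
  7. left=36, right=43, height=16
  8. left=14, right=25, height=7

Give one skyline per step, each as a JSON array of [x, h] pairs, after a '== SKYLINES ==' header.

== SKYLINES ==
[[30,10],[44,0]]
[[30,10],[44,0]]
[[30,10],[45,0]]
[[30,10],[45,0]]
[[30,10],[45,9],[47,0]]
[[30,10],[45,9],[47,0]]
[[30,10],[36,16],[43,10],[45,9],[47,0]]
[[14,7],[25,0],[30,10],[36,16],[43,10],[45,9],[47,0]]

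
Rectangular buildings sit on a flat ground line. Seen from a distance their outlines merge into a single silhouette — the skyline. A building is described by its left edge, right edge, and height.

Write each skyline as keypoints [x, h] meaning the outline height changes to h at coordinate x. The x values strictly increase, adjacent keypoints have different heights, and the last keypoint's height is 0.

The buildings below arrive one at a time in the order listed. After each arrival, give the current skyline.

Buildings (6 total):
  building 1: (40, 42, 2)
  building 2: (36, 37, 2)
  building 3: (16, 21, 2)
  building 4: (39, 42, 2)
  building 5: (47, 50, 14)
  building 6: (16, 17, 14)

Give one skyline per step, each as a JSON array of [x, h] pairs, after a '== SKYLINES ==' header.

== SKYLINES ==
[[40,2],[42,0]]
[[36,2],[37,0],[40,2],[42,0]]
[[16,2],[21,0],[36,2],[37,0],[40,2],[42,0]]
[[16,2],[21,0],[36,2],[37,0],[39,2],[42,0]]
[[16,2],[21,0],[36,2],[37,0],[39,2],[42,0],[47,14],[50,0]]
[[16,14],[17,2],[21,0],[36,2],[37,0],[39,2],[42,0],[47,14],[50,0]]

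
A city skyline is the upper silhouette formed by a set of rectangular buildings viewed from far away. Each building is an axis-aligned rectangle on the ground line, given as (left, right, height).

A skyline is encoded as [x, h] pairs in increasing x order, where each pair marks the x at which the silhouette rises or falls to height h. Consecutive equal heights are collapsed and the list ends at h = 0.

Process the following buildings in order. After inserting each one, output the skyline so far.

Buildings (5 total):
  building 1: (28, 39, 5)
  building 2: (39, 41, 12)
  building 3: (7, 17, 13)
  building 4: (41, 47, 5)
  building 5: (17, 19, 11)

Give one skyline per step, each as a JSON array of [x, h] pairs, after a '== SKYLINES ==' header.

== SKYLINES ==
[[28,5],[39,0]]
[[28,5],[39,12],[41,0]]
[[7,13],[17,0],[28,5],[39,12],[41,0]]
[[7,13],[17,0],[28,5],[39,12],[41,5],[47,0]]
[[7,13],[17,11],[19,0],[28,5],[39,12],[41,5],[47,0]]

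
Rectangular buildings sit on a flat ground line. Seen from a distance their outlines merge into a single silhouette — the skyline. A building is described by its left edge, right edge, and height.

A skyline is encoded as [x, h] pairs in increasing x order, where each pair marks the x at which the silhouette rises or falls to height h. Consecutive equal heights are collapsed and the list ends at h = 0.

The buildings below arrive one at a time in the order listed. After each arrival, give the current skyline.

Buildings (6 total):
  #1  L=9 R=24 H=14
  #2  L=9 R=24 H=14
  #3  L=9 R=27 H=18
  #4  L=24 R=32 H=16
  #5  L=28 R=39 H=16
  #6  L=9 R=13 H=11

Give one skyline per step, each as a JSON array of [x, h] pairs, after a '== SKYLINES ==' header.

== SKYLINES ==
[[9,14],[24,0]]
[[9,14],[24,0]]
[[9,18],[27,0]]
[[9,18],[27,16],[32,0]]
[[9,18],[27,16],[39,0]]
[[9,18],[27,16],[39,0]]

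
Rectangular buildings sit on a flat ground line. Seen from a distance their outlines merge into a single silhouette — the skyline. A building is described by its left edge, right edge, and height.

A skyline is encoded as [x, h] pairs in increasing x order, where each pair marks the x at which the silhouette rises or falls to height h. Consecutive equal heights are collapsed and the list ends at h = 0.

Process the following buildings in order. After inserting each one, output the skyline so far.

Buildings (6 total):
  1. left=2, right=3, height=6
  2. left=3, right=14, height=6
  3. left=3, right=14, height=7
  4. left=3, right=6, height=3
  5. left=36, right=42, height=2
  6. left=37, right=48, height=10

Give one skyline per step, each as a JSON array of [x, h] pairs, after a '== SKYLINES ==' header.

== SKYLINES ==
[[2,6],[3,0]]
[[2,6],[14,0]]
[[2,6],[3,7],[14,0]]
[[2,6],[3,7],[14,0]]
[[2,6],[3,7],[14,0],[36,2],[42,0]]
[[2,6],[3,7],[14,0],[36,2],[37,10],[48,0]]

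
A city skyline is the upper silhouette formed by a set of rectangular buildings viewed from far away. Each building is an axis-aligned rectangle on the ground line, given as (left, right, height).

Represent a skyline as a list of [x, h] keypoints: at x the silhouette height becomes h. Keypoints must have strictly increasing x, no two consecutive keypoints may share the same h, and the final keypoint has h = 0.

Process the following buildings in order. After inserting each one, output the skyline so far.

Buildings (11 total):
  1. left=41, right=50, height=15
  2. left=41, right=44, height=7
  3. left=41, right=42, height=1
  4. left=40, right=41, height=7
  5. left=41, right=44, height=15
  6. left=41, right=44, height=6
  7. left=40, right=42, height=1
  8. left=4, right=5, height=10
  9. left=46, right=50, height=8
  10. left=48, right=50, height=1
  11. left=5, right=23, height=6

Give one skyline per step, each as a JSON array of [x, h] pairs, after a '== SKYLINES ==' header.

== SKYLINES ==
[[41,15],[50,0]]
[[41,15],[50,0]]
[[41,15],[50,0]]
[[40,7],[41,15],[50,0]]
[[40,7],[41,15],[50,0]]
[[40,7],[41,15],[50,0]]
[[40,7],[41,15],[50,0]]
[[4,10],[5,0],[40,7],[41,15],[50,0]]
[[4,10],[5,0],[40,7],[41,15],[50,0]]
[[4,10],[5,0],[40,7],[41,15],[50,0]]
[[4,10],[5,6],[23,0],[40,7],[41,15],[50,0]]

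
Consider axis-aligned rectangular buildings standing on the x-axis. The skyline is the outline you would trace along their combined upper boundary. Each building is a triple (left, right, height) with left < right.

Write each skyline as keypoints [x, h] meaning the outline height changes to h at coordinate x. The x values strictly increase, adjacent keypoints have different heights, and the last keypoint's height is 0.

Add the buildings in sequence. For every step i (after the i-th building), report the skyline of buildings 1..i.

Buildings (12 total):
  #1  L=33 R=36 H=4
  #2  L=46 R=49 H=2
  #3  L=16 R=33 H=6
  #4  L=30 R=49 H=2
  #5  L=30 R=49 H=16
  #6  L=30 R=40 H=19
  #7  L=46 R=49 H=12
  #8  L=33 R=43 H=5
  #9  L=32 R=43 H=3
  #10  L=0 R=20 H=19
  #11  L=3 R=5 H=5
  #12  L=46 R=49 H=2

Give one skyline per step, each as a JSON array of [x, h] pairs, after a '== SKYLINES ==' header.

== SKYLINES ==
[[33,4],[36,0]]
[[33,4],[36,0],[46,2],[49,0]]
[[16,6],[33,4],[36,0],[46,2],[49,0]]
[[16,6],[33,4],[36,2],[49,0]]
[[16,6],[30,16],[49,0]]
[[16,6],[30,19],[40,16],[49,0]]
[[16,6],[30,19],[40,16],[49,0]]
[[16,6],[30,19],[40,16],[49,0]]
[[16,6],[30,19],[40,16],[49,0]]
[[0,19],[20,6],[30,19],[40,16],[49,0]]
[[0,19],[20,6],[30,19],[40,16],[49,0]]
[[0,19],[20,6],[30,19],[40,16],[49,0]]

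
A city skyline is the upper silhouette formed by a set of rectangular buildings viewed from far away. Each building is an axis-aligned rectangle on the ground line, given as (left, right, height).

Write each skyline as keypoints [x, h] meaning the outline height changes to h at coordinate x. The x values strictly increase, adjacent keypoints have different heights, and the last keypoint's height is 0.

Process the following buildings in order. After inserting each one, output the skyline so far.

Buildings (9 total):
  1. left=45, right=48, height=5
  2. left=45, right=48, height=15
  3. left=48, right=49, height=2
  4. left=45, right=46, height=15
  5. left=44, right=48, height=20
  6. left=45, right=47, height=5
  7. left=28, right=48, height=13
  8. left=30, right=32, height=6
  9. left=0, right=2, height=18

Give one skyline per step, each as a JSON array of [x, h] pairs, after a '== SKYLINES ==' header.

== SKYLINES ==
[[45,5],[48,0]]
[[45,15],[48,0]]
[[45,15],[48,2],[49,0]]
[[45,15],[48,2],[49,0]]
[[44,20],[48,2],[49,0]]
[[44,20],[48,2],[49,0]]
[[28,13],[44,20],[48,2],[49,0]]
[[28,13],[44,20],[48,2],[49,0]]
[[0,18],[2,0],[28,13],[44,20],[48,2],[49,0]]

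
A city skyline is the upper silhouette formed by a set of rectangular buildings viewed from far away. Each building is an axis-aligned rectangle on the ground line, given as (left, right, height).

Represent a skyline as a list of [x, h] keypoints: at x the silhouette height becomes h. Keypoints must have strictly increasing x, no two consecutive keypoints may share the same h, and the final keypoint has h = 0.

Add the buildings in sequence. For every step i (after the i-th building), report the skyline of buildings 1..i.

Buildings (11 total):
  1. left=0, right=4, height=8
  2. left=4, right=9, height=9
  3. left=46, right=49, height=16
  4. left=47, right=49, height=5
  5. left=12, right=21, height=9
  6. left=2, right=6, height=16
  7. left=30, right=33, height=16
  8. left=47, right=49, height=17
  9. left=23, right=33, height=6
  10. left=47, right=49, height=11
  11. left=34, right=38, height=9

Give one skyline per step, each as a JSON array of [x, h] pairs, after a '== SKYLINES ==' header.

== SKYLINES ==
[[0,8],[4,0]]
[[0,8],[4,9],[9,0]]
[[0,8],[4,9],[9,0],[46,16],[49,0]]
[[0,8],[4,9],[9,0],[46,16],[49,0]]
[[0,8],[4,9],[9,0],[12,9],[21,0],[46,16],[49,0]]
[[0,8],[2,16],[6,9],[9,0],[12,9],[21,0],[46,16],[49,0]]
[[0,8],[2,16],[6,9],[9,0],[12,9],[21,0],[30,16],[33,0],[46,16],[49,0]]
[[0,8],[2,16],[6,9],[9,0],[12,9],[21,0],[30,16],[33,0],[46,16],[47,17],[49,0]]
[[0,8],[2,16],[6,9],[9,0],[12,9],[21,0],[23,6],[30,16],[33,0],[46,16],[47,17],[49,0]]
[[0,8],[2,16],[6,9],[9,0],[12,9],[21,0],[23,6],[30,16],[33,0],[46,16],[47,17],[49,0]]
[[0,8],[2,16],[6,9],[9,0],[12,9],[21,0],[23,6],[30,16],[33,0],[34,9],[38,0],[46,16],[47,17],[49,0]]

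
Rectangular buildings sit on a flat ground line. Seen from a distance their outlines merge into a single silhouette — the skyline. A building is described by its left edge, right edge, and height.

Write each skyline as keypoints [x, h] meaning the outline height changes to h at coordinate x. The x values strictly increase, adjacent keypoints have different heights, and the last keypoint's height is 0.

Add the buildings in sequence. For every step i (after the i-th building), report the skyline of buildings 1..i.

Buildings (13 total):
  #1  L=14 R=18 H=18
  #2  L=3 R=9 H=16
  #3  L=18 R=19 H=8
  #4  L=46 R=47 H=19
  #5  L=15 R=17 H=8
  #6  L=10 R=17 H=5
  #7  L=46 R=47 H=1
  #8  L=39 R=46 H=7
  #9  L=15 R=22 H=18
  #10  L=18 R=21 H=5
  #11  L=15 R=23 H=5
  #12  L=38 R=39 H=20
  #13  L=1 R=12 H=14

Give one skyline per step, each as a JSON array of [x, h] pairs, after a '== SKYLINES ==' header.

== SKYLINES ==
[[14,18],[18,0]]
[[3,16],[9,0],[14,18],[18,0]]
[[3,16],[9,0],[14,18],[18,8],[19,0]]
[[3,16],[9,0],[14,18],[18,8],[19,0],[46,19],[47,0]]
[[3,16],[9,0],[14,18],[18,8],[19,0],[46,19],[47,0]]
[[3,16],[9,0],[10,5],[14,18],[18,8],[19,0],[46,19],[47,0]]
[[3,16],[9,0],[10,5],[14,18],[18,8],[19,0],[46,19],[47,0]]
[[3,16],[9,0],[10,5],[14,18],[18,8],[19,0],[39,7],[46,19],[47,0]]
[[3,16],[9,0],[10,5],[14,18],[22,0],[39,7],[46,19],[47,0]]
[[3,16],[9,0],[10,5],[14,18],[22,0],[39,7],[46,19],[47,0]]
[[3,16],[9,0],[10,5],[14,18],[22,5],[23,0],[39,7],[46,19],[47,0]]
[[3,16],[9,0],[10,5],[14,18],[22,5],[23,0],[38,20],[39,7],[46,19],[47,0]]
[[1,14],[3,16],[9,14],[12,5],[14,18],[22,5],[23,0],[38,20],[39,7],[46,19],[47,0]]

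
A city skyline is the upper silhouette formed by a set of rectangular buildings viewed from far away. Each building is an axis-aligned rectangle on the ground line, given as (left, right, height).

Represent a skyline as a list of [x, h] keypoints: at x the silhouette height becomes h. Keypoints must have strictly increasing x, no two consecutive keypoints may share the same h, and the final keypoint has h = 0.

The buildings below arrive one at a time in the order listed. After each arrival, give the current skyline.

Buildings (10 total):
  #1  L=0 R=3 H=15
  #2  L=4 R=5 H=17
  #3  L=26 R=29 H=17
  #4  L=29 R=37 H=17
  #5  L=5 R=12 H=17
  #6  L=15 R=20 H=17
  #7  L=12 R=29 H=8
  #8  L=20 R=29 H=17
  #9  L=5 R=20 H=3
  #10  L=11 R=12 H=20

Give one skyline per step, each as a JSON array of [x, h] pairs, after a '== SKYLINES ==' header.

== SKYLINES ==
[[0,15],[3,0]]
[[0,15],[3,0],[4,17],[5,0]]
[[0,15],[3,0],[4,17],[5,0],[26,17],[29,0]]
[[0,15],[3,0],[4,17],[5,0],[26,17],[37,0]]
[[0,15],[3,0],[4,17],[12,0],[26,17],[37,0]]
[[0,15],[3,0],[4,17],[12,0],[15,17],[20,0],[26,17],[37,0]]
[[0,15],[3,0],[4,17],[12,8],[15,17],[20,8],[26,17],[37,0]]
[[0,15],[3,0],[4,17],[12,8],[15,17],[37,0]]
[[0,15],[3,0],[4,17],[12,8],[15,17],[37,0]]
[[0,15],[3,0],[4,17],[11,20],[12,8],[15,17],[37,0]]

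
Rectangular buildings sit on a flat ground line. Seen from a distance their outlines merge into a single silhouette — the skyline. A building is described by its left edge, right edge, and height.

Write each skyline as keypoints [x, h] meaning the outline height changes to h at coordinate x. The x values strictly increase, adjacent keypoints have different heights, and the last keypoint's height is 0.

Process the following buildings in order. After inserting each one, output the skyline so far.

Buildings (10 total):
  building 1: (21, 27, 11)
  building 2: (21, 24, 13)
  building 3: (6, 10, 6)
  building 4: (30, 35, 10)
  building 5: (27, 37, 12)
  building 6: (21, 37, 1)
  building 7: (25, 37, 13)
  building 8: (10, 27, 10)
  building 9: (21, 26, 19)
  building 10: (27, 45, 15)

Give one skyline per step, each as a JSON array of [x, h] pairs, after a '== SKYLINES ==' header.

== SKYLINES ==
[[21,11],[27,0]]
[[21,13],[24,11],[27,0]]
[[6,6],[10,0],[21,13],[24,11],[27,0]]
[[6,6],[10,0],[21,13],[24,11],[27,0],[30,10],[35,0]]
[[6,6],[10,0],[21,13],[24,11],[27,12],[37,0]]
[[6,6],[10,0],[21,13],[24,11],[27,12],[37,0]]
[[6,6],[10,0],[21,13],[24,11],[25,13],[37,0]]
[[6,6],[10,10],[21,13],[24,11],[25,13],[37,0]]
[[6,6],[10,10],[21,19],[26,13],[37,0]]
[[6,6],[10,10],[21,19],[26,13],[27,15],[45,0]]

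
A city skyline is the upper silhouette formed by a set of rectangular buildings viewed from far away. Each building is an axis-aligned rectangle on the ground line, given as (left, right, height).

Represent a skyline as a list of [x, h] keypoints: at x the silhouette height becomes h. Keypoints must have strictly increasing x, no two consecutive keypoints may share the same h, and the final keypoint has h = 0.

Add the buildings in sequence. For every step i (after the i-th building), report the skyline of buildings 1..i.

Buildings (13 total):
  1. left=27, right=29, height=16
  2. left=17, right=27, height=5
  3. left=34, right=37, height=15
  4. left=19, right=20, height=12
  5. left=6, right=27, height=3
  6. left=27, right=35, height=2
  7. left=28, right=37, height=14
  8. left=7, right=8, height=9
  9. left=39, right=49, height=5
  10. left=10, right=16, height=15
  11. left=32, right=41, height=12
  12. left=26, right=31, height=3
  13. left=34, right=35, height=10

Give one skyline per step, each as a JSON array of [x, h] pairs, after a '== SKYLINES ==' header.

== SKYLINES ==
[[27,16],[29,0]]
[[17,5],[27,16],[29,0]]
[[17,5],[27,16],[29,0],[34,15],[37,0]]
[[17,5],[19,12],[20,5],[27,16],[29,0],[34,15],[37,0]]
[[6,3],[17,5],[19,12],[20,5],[27,16],[29,0],[34,15],[37,0]]
[[6,3],[17,5],[19,12],[20,5],[27,16],[29,2],[34,15],[37,0]]
[[6,3],[17,5],[19,12],[20,5],[27,16],[29,14],[34,15],[37,0]]
[[6,3],[7,9],[8,3],[17,5],[19,12],[20,5],[27,16],[29,14],[34,15],[37,0]]
[[6,3],[7,9],[8,3],[17,5],[19,12],[20,5],[27,16],[29,14],[34,15],[37,0],[39,5],[49,0]]
[[6,3],[7,9],[8,3],[10,15],[16,3],[17,5],[19,12],[20,5],[27,16],[29,14],[34,15],[37,0],[39,5],[49,0]]
[[6,3],[7,9],[8,3],[10,15],[16,3],[17,5],[19,12],[20,5],[27,16],[29,14],[34,15],[37,12],[41,5],[49,0]]
[[6,3],[7,9],[8,3],[10,15],[16,3],[17,5],[19,12],[20,5],[27,16],[29,14],[34,15],[37,12],[41,5],[49,0]]
[[6,3],[7,9],[8,3],[10,15],[16,3],[17,5],[19,12],[20,5],[27,16],[29,14],[34,15],[37,12],[41,5],[49,0]]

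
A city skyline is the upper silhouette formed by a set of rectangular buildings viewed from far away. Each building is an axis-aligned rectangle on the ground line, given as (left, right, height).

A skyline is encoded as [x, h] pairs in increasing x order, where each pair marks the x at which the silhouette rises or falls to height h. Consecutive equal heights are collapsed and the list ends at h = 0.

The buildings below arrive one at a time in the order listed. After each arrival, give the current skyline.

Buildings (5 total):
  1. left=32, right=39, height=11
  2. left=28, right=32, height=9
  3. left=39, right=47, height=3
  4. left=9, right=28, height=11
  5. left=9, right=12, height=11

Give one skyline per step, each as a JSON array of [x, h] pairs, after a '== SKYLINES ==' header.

== SKYLINES ==
[[32,11],[39,0]]
[[28,9],[32,11],[39,0]]
[[28,9],[32,11],[39,3],[47,0]]
[[9,11],[28,9],[32,11],[39,3],[47,0]]
[[9,11],[28,9],[32,11],[39,3],[47,0]]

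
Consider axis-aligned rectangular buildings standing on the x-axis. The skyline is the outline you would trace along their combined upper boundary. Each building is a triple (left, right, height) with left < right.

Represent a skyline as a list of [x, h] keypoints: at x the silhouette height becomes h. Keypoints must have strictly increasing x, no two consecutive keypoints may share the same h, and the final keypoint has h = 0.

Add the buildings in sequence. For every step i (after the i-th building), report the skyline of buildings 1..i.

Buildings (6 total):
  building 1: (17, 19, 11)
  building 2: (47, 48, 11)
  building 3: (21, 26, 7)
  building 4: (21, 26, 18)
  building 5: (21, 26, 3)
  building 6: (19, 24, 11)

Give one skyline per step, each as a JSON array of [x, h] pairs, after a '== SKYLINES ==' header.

== SKYLINES ==
[[17,11],[19,0]]
[[17,11],[19,0],[47,11],[48,0]]
[[17,11],[19,0],[21,7],[26,0],[47,11],[48,0]]
[[17,11],[19,0],[21,18],[26,0],[47,11],[48,0]]
[[17,11],[19,0],[21,18],[26,0],[47,11],[48,0]]
[[17,11],[21,18],[26,0],[47,11],[48,0]]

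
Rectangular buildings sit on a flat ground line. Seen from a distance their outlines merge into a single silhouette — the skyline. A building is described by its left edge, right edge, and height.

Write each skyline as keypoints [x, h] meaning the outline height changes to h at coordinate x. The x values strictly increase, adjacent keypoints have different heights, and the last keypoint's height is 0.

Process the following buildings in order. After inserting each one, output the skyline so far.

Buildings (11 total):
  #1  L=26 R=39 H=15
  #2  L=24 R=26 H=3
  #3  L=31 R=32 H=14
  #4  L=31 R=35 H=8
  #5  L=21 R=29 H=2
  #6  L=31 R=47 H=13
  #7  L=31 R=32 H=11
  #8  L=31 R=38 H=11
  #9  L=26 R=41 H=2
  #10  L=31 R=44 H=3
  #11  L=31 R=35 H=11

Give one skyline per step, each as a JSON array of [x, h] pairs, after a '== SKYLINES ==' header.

== SKYLINES ==
[[26,15],[39,0]]
[[24,3],[26,15],[39,0]]
[[24,3],[26,15],[39,0]]
[[24,3],[26,15],[39,0]]
[[21,2],[24,3],[26,15],[39,0]]
[[21,2],[24,3],[26,15],[39,13],[47,0]]
[[21,2],[24,3],[26,15],[39,13],[47,0]]
[[21,2],[24,3],[26,15],[39,13],[47,0]]
[[21,2],[24,3],[26,15],[39,13],[47,0]]
[[21,2],[24,3],[26,15],[39,13],[47,0]]
[[21,2],[24,3],[26,15],[39,13],[47,0]]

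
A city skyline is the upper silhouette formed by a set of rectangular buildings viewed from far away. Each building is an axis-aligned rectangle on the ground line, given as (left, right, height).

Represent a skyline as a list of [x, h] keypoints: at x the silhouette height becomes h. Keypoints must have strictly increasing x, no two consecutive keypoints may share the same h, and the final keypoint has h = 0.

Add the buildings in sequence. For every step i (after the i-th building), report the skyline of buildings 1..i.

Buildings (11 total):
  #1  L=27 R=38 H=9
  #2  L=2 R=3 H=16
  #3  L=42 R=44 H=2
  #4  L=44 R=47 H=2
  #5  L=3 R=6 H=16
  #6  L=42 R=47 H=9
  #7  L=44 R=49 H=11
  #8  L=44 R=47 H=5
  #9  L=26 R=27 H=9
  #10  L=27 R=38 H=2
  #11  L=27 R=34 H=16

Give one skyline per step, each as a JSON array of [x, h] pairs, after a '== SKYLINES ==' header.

== SKYLINES ==
[[27,9],[38,0]]
[[2,16],[3,0],[27,9],[38,0]]
[[2,16],[3,0],[27,9],[38,0],[42,2],[44,0]]
[[2,16],[3,0],[27,9],[38,0],[42,2],[47,0]]
[[2,16],[6,0],[27,9],[38,0],[42,2],[47,0]]
[[2,16],[6,0],[27,9],[38,0],[42,9],[47,0]]
[[2,16],[6,0],[27,9],[38,0],[42,9],[44,11],[49,0]]
[[2,16],[6,0],[27,9],[38,0],[42,9],[44,11],[49,0]]
[[2,16],[6,0],[26,9],[38,0],[42,9],[44,11],[49,0]]
[[2,16],[6,0],[26,9],[38,0],[42,9],[44,11],[49,0]]
[[2,16],[6,0],[26,9],[27,16],[34,9],[38,0],[42,9],[44,11],[49,0]]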